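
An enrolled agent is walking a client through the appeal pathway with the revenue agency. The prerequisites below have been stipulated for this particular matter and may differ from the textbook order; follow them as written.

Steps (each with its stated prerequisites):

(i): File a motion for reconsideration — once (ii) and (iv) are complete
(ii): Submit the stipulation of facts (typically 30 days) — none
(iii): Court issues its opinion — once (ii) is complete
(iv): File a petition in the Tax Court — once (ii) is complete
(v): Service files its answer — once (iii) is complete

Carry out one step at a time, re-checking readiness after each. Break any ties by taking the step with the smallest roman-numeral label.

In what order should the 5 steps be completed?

(ii), (iii), (iv), (i), (v)

(ii) has no prerequisites → (ii) first.
Ready: (iii) and (iv). (iii) has the earlier label → (iii).
(iv) and (v) are both available; (iv) has the earlier label → (iv).
(i) now also ready, so the ready set is {(i), (v)}; (i) has the earlier label → (i).
That leaves (v) as the only ready step → (v).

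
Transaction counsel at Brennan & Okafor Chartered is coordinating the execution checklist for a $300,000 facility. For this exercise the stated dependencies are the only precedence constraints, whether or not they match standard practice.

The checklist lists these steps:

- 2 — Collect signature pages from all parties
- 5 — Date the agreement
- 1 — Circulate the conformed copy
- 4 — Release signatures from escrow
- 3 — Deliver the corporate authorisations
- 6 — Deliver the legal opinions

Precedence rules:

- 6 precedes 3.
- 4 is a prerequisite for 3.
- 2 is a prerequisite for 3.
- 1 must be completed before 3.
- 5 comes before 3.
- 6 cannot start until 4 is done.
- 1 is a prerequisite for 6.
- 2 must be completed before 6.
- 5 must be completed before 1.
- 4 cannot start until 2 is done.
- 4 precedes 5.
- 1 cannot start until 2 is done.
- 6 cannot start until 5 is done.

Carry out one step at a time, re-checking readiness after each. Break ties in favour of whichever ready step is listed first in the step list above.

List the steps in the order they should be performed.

2 has no prerequisites → 2 first.
That leaves 4 as the only ready step → 4.
Next only 5 has its prerequisites met → 5.
1 is the only step now ready → 1.
6 is the only step now ready → 6.
3 needed 2, 5, 1, 4 and 6, now all done → 3.

2 → 4 → 5 → 1 → 6 → 3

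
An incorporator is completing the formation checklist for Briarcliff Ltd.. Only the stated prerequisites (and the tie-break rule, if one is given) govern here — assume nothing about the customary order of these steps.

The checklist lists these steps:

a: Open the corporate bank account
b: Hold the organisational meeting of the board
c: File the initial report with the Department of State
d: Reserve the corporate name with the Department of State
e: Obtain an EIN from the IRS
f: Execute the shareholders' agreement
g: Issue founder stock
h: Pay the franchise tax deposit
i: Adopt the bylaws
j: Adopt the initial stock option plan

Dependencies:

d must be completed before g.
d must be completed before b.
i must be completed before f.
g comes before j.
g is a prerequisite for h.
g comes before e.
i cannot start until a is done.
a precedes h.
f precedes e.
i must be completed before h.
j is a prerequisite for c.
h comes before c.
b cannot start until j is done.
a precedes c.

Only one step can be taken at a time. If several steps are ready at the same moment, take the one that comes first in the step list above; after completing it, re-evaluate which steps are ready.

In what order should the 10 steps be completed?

a → d → g → i → f → e → h → j → b → c

a and d have no prerequisites; a is listed earlier, so a is first.
i now also ready, so the ready set is {d, i}; d is listed earlier → d.
Now g and i have their prerequisites met. g is listed earlier, so g next.
j now also ready, so the ready set is {i, j}; i is listed earlier → i.
f and h now also ready, so the ready set is {f, h, j}; f is listed earlier → f.
Now e, h and j have their prerequisites met. e is listed earlier, so e next.
h and j are both available; h is listed earlier → h.
That leaves j as the only ready step → j.
Ready: b and c. b is listed earlier → b.
c is the only step now ready → c.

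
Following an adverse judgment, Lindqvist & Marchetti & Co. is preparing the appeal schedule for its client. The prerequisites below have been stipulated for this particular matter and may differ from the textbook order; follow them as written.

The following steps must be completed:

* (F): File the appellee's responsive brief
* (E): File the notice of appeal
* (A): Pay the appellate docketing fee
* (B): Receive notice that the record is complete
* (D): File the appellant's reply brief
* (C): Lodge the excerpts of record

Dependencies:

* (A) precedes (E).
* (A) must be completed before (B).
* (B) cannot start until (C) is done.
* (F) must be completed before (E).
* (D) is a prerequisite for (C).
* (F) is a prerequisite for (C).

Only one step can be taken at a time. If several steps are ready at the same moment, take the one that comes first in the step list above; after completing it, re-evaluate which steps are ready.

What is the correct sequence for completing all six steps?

(F) → (A) → (E) → (D) → (C) → (B)

Nothing is required for (F), (A) and (D). (F) is listed earlier → (F) first.
(A) and (D) are both available; (A) is listed earlier → (A).
Now (E) and (D) have their prerequisites met. (E) is listed earlier, so (E) next.
That leaves (D) as the only ready step → (D).
Next only (C) has its prerequisites met → (C).
(B) needed (A) and (C), now all done → (B).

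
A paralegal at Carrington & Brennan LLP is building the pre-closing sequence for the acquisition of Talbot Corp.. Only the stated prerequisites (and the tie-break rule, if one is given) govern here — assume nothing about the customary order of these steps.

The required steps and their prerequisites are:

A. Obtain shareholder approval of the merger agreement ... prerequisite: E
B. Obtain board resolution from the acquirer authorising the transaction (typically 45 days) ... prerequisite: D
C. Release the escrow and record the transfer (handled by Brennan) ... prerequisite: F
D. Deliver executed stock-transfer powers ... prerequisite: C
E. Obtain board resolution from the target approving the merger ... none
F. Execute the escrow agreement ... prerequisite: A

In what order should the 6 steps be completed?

Only E has no prerequisites, so it is first.
Next only A has its prerequisites met → A.
F needed A, now all done → F.
That leaves C as the only ready step → C.
D is the only step now ready → D.
That leaves B as the only ready step → B.

E, A, F, C, D, B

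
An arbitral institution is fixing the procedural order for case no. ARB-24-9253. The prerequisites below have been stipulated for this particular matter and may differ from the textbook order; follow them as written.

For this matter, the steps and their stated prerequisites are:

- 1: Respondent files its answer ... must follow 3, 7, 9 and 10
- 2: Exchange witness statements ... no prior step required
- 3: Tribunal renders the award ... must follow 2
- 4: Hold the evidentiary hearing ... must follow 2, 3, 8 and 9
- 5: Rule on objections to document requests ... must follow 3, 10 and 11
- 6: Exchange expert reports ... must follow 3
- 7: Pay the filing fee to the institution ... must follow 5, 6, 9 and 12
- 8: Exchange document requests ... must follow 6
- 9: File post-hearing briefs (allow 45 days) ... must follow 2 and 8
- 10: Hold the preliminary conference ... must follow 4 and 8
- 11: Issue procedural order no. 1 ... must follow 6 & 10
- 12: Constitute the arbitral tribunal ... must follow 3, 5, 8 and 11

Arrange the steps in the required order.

Only 2 has no prerequisites, so it is first.
3 is the only step now ready → 3.
6 needed 3, now all done → 6.
8 needed 6, now all done → 8.
9 needed 2 and 8, now all done → 9.
4 is the only step now ready → 4.
10 is the only step now ready → 10.
11 is the only step now ready → 11.
Next only 5 has its prerequisites met → 5.
12 is the only step now ready → 12.
7 is the only step now ready → 7.
Next only 1 has its prerequisites met → 1.

2 → 3 → 6 → 8 → 9 → 4 → 10 → 11 → 5 → 12 → 7 → 1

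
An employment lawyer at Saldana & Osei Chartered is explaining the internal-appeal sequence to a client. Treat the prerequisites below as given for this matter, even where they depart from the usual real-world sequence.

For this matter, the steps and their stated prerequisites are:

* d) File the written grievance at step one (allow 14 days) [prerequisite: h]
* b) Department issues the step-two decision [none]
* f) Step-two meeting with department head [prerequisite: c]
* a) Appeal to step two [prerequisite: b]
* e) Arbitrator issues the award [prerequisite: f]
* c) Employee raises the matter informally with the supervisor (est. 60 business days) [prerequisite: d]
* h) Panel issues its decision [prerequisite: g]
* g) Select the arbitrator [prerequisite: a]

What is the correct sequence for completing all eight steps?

Only b has no prerequisites, so it is first.
That leaves a as the only ready step → a.
g needed a, now all done → g.
That leaves h as the only ready step → h.
d is the only step now ready → d.
c is the only step now ready → c.
f needed c, now all done → f.
e needed f, now all done → e.

b a g h d c f e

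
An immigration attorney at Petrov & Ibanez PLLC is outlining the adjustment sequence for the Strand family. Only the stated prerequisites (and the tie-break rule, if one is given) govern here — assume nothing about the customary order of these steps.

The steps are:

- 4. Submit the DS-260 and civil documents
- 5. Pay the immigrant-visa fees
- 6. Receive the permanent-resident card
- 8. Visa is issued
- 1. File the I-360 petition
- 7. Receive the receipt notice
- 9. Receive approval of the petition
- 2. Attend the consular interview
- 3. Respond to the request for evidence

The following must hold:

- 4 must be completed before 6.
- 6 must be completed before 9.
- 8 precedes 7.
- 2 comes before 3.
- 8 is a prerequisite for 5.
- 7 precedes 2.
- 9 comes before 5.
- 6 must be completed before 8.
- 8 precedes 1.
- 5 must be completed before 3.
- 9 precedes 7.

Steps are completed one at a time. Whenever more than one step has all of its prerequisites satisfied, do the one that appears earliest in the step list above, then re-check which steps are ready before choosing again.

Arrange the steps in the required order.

4 6 8 1 9 5 7 2 3

Only 4 has no prerequisites, so it is first.
6 needed 4, now all done → 6.
8 and 9 are both available; 8 is listed earlier → 8.
Ready: 1 and 9. 1 is listed earlier → 1.
9 is the only step now ready → 9.
5 and 7 are both available; 5 is listed earlier → 5.
7 is the only step now ready → 7.
That leaves 2 as the only ready step → 2.
3 is the only step now ready → 3.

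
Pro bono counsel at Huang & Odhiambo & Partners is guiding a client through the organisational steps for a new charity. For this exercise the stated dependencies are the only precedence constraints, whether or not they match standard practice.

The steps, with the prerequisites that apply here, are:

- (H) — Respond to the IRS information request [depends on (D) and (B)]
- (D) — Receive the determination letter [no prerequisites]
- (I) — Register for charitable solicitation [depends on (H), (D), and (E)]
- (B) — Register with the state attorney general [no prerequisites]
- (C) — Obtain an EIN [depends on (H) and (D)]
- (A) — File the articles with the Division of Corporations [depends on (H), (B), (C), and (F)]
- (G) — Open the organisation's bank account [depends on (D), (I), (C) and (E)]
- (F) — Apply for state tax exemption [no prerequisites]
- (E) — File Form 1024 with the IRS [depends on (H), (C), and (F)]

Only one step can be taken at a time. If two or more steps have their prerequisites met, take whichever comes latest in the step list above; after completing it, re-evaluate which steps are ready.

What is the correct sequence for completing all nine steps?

(F) → (B) → (D) → (H) → (C) → (E) → (A) → (I) → (G)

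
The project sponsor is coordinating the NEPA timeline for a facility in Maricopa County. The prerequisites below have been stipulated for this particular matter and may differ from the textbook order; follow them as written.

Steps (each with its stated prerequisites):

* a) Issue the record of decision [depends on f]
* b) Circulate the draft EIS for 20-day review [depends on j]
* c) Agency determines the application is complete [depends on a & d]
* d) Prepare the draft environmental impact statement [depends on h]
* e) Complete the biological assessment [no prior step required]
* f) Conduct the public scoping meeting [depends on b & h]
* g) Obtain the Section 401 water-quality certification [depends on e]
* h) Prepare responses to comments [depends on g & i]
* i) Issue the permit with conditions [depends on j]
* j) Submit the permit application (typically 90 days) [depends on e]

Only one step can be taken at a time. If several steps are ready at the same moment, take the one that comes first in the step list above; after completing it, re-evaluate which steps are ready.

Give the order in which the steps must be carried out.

Only e has no prerequisites, so it is first.
Ready: g and j. g is listed earlier → g.
j needed e, now all done → j.
b and i are both available; b is listed earlier → b.
i needed j, now all done → i.
h needed g and i, now all done → h.
Now d and f have their prerequisites met. d is listed earlier, so d next.
f needed b and h, now all done → f.
a needed f, now all done → a.
c needed a and d, now all done → c.

e, g, j, b, i, h, d, f, a, c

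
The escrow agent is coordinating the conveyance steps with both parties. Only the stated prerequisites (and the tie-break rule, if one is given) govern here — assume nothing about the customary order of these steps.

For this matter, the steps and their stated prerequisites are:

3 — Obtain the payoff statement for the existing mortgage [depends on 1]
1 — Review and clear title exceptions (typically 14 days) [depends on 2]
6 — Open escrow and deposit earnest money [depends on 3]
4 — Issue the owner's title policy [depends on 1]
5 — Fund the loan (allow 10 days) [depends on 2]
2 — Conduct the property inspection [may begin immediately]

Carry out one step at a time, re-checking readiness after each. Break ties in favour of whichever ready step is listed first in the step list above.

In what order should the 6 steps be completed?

2 has no prerequisites → 2 first.
1 and 5 are both available; 1 is listed earlier → 1.
Ready: 3, 4 and 5. 3 is listed earlier → 3.
6, 4 and 5 are all available; 6 is listed earlier → 6.
Now 4 and 5 have their prerequisites met. 4 is listed earlier, so 4 next.
Next only 5 has its prerequisites met → 5.

2 1 3 6 4 5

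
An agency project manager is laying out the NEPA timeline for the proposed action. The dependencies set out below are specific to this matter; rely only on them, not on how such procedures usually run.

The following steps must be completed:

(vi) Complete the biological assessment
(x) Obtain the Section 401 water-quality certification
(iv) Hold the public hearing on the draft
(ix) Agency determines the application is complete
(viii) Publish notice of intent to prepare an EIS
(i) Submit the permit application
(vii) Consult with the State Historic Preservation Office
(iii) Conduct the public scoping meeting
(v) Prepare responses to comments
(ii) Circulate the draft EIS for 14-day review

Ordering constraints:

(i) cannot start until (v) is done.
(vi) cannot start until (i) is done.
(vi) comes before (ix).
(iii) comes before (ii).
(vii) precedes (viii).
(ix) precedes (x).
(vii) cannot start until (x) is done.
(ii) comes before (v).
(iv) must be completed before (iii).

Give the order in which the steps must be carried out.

(iv), (iii), (ii), (v), (i), (vi), (ix), (x), (vii), (viii)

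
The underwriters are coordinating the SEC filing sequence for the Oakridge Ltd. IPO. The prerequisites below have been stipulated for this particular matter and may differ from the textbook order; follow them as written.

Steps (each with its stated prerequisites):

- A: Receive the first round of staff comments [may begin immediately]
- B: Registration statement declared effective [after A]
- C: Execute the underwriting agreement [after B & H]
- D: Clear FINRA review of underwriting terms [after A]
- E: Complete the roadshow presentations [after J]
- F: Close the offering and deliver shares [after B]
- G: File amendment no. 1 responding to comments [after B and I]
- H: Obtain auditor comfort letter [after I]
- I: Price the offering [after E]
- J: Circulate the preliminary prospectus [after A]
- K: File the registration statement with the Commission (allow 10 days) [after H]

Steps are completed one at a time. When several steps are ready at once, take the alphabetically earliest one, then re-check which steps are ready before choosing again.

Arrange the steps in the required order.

A is the only step with nothing outstanding, so it goes first.
Ready: B, D and J. B has the earlier label → B.
Ready: D, F and J. D has the earlier label → D.
F and J are both available; F has the earlier label → F.
J needed A, now all done → J.
E needed J, now all done → E.
That leaves I as the only ready step → I.
Now G and H have their prerequisites met. G has the earlier label, so G next.
Next only H has its prerequisites met → H.
Now C and K have their prerequisites met. C has the earlier label, so C next.
K needed H, now all done → K.

A, B, D, F, J, E, I, G, H, C, K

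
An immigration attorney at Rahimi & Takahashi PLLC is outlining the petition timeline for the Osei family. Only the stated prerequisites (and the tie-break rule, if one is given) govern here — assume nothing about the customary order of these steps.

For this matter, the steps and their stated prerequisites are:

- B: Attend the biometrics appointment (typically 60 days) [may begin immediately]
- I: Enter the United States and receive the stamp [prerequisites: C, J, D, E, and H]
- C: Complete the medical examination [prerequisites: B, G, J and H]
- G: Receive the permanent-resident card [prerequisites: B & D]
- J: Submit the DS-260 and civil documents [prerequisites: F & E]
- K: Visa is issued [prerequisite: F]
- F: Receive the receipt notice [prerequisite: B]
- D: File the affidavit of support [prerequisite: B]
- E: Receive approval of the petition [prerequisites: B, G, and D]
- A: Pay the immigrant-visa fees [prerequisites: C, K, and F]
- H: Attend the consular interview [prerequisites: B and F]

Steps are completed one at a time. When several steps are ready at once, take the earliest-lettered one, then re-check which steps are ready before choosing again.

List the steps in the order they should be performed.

B, D, F, G, E, H, J, C, I, K, A

B is the only step with nothing outstanding, so it goes first.
D and F are both available; D has the earlier label → D.
G now also ready, so the ready set is {F, G}; F has the earlier label → F.
H and K now also ready, so the ready set is {G, H, K}; G has the earlier label → G.
E now also ready, so the ready set is {E, H, K}; E has the earlier label → E.
Ready: H, J and K. H has the earlier label → H.
J and K are both available; J has the earlier label → J.
Now C and K have their prerequisites met. C has the earlier label, so C next.
I now also ready, so the ready set is {I, K}; I has the earlier label → I.
Next only K has its prerequisites met → K.
A needed C, F and K, now all done → A.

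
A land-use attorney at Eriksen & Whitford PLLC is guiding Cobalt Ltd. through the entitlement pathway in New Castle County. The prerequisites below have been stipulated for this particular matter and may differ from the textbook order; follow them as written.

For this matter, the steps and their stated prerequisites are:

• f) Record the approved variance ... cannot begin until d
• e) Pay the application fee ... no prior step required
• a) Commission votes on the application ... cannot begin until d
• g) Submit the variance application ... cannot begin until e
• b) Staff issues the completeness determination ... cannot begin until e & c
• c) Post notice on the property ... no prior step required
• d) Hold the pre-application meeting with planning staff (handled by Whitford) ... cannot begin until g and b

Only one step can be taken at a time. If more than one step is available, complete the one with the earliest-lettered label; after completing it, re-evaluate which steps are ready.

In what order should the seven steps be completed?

c, e, b, g, d, a, f

Nothing is required for c and e. c has the earlier label → c first.
Next only e has its prerequisites met → e.
b and g are both available; b has the earlier label → b.
g needed e, now all done → g.
d needed b and g, now all done → d.
a and f are both available; a has the earlier label → a.
That leaves f as the only ready step → f.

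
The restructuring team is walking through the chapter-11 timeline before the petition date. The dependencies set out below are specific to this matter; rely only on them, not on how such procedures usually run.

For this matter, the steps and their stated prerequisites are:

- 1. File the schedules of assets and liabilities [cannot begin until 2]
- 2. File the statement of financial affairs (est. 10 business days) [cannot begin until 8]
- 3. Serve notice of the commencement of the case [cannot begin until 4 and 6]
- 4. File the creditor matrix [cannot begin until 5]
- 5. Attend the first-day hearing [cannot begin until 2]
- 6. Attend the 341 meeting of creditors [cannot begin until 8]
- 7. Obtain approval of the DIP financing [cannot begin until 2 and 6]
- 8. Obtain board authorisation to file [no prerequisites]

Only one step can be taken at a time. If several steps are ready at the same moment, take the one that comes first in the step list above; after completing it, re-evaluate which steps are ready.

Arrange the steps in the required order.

8 has no prerequisites → 8 first.
2 and 6 are both available; 2 is listed earlier → 2.
1, 5 and 6 are all available; 1 is listed earlier → 1.
Ready: 5 and 6. 5 is listed earlier → 5.
4 now also ready, so the ready set is {4, 6}; 4 is listed earlier → 4.
That leaves 6 as the only ready step → 6.
3 and 7 are both available; 3 is listed earlier → 3.
7 is the only step now ready → 7.

8, 2, 1, 5, 4, 6, 3, 7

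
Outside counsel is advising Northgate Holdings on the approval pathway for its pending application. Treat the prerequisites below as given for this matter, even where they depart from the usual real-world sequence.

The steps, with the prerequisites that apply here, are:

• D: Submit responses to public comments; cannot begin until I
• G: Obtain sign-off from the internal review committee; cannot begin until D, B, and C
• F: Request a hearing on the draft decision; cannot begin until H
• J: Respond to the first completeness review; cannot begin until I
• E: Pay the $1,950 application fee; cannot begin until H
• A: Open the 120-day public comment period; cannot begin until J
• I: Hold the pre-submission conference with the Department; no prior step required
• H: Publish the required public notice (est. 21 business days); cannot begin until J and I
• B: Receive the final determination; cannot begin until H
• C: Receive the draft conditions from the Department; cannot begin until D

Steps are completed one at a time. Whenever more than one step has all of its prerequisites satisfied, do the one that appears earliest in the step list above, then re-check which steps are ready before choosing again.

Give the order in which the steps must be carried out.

I → D → J → A → H → F → E → B → C → G

Only I has no prerequisites, so it is first.
Ready: D and J. D is listed earlier → D.
J and C are both available; J is listed earlier → J.
A and H now also ready, so the ready set is {A, H, C}; A is listed earlier → A.
Ready: H and C. H is listed earlier → H.
F, E and B now also ready, so the ready set is {F, E, B, C}; F is listed earlier → F.
E, B and C are all available; E is listed earlier → E.
B and C are both available; B is listed earlier → B.
Next only C has its prerequisites met → C.
G needed D, B and C, now all done → G.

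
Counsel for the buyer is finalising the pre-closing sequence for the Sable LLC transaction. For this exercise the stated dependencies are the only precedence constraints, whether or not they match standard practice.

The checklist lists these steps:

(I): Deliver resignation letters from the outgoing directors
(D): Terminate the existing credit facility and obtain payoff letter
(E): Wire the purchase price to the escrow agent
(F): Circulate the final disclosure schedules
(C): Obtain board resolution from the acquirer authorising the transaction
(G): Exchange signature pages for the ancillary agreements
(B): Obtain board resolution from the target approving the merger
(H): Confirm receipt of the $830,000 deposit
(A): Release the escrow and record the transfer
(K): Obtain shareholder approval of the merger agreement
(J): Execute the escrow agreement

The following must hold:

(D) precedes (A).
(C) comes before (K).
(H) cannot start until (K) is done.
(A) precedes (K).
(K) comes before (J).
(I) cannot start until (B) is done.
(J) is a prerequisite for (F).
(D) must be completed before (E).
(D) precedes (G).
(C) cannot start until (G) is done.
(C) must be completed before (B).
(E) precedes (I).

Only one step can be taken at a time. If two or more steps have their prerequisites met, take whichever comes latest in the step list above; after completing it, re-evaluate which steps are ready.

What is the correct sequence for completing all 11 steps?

(D), (A), (G), (C), (K), (J), (H), (B), (F), (E), (I)

Only (D) has no prerequisites, so it is first.
Now (A), (G) and (E) have their prerequisites met. (A) is listed later, so (A) next.
Ready: (G) and (E). (G) is listed later → (G).
(C) now also ready, so the ready set is {(C), (E)}; (C) is listed later → (C).
Now (K), (B) and (E) have their prerequisites met. (K) is listed later, so (K) next.
Now (J), (H), (B) and (E) have their prerequisites met. (J) is listed later, so (J) next.
Now (H), (B), (F) and (E) have their prerequisites met. (H) is listed later, so (H) next.
(B), (F) and (E) are all available; (B) is listed later → (B).
Now (F) and (E) have their prerequisites met. (F) is listed later, so (F) next.
(E) needed (D), now all done → (E).
(I) is the only step now ready → (I).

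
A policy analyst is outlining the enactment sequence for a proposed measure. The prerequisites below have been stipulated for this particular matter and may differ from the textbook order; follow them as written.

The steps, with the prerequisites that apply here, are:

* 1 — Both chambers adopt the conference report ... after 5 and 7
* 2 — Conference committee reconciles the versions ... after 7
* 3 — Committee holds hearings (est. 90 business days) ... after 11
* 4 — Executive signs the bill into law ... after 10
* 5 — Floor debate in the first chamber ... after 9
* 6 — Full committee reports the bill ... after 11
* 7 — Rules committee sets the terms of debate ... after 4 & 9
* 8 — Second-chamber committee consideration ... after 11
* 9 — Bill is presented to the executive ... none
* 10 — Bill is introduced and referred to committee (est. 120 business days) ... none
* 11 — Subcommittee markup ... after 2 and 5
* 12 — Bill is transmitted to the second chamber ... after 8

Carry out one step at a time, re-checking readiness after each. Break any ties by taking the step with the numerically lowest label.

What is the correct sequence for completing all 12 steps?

Nothing is required for 9 and 10. 9 has the earlier label → 9 first.
Now 5 and 10 have their prerequisites met. 5 has the earlier label, so 5 next.
10 is the only step now ready → 10.
4 needed 10, now all done → 4.
7 needed 4 and 9, now all done → 7.
Ready: 1 and 2. 1 has the earlier label → 1.
2 needed 7, now all done → 2.
11 is the only step now ready → 11.
Ready: 3, 6 and 8. 3 has the earlier label → 3.
Ready: 6 and 8. 6 has the earlier label → 6.
8 needed 11, now all done → 8.
12 needed 8, now all done → 12.

9 → 5 → 10 → 4 → 7 → 1 → 2 → 11 → 3 → 6 → 8 → 12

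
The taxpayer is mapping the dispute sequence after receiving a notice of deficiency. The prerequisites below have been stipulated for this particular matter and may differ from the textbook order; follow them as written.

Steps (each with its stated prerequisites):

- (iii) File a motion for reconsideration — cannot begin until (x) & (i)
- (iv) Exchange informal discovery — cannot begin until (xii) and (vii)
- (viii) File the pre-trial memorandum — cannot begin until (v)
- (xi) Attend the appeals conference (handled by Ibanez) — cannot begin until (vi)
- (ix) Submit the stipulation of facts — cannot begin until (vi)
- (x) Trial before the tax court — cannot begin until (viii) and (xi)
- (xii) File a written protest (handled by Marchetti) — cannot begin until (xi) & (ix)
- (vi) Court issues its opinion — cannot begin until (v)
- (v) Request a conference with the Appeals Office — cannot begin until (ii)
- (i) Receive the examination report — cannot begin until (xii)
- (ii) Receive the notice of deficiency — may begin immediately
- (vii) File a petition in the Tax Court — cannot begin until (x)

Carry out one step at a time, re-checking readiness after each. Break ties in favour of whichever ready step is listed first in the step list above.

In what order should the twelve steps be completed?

(ii) is the only step with nothing outstanding, so it goes first.
Next only (v) has its prerequisites met → (v).
(viii) and (vi) are both available; (viii) is listed earlier → (viii).
(vi) needed (v), now all done → (vi).
(xi) and (ix) are both available; (xi) is listed earlier → (xi).
Ready: (ix) and (x). (ix) is listed earlier → (ix).
Now (x) and (xii) have their prerequisites met. (x) is listed earlier, so (x) next.
Now (xii) and (vii) have their prerequisites met. (xii) is listed earlier, so (xii) next.
Ready: (i) and (vii). (i) is listed earlier → (i).
(iii) now also ready, so the ready set is {(iii), (vii)}; (iii) is listed earlier → (iii).
(vii) is the only step now ready → (vii).
Next only (iv) has its prerequisites met → (iv).

(ii), (v), (viii), (vi), (xi), (ix), (x), (xii), (i), (iii), (vii), (iv)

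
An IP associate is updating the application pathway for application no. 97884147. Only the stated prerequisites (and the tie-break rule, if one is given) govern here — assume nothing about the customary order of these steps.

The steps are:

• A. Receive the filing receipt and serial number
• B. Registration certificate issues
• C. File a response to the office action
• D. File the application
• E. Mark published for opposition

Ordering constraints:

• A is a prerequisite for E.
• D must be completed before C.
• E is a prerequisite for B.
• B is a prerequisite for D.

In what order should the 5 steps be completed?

A has no prerequisites → A first.
Next only E has its prerequisites met → E.
That leaves B as the only ready step → B.
D is the only step now ready → D.
Next only C has its prerequisites met → C.

A, E, B, D, C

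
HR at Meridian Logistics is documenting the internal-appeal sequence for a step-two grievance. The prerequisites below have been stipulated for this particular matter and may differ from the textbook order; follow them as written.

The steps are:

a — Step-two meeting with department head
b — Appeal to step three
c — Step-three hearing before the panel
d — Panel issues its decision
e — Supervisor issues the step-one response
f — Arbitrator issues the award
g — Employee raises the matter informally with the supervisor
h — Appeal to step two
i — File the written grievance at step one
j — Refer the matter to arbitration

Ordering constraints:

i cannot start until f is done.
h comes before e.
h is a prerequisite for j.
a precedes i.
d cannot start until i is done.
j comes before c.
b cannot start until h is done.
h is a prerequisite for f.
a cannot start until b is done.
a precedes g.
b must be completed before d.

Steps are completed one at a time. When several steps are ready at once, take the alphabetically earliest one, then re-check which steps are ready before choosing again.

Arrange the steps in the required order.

h is the only step with nothing outstanding, so it goes first.
Now b, e, f and j have their prerequisites met. b has the earlier label, so b next.
a, e, f and j are all available; a has the earlier label → a.
Now e, f, g and j have their prerequisites met. e has the earlier label, so e next.
f, g and j are all available; f has the earlier label → f.
i now also ready, so the ready set is {g, i, j}; g has the earlier label → g.
Now i and j have their prerequisites met. i has the earlier label, so i next.
d now also ready, so the ready set is {d, j}; d has the earlier label → d.
j is the only step now ready → j.
Next only c has its prerequisites met → c.

h, b, a, e, f, g, i, d, j, c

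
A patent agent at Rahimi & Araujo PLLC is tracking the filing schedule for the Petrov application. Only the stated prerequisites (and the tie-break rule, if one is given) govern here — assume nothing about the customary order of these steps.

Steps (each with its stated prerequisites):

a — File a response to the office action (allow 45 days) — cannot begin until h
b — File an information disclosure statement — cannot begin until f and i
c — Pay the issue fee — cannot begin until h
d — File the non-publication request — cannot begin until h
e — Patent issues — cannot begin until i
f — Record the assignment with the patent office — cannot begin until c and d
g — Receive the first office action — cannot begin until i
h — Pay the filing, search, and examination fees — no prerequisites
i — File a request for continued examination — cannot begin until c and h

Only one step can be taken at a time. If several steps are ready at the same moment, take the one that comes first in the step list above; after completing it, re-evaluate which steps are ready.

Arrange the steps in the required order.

h a c d f i b e g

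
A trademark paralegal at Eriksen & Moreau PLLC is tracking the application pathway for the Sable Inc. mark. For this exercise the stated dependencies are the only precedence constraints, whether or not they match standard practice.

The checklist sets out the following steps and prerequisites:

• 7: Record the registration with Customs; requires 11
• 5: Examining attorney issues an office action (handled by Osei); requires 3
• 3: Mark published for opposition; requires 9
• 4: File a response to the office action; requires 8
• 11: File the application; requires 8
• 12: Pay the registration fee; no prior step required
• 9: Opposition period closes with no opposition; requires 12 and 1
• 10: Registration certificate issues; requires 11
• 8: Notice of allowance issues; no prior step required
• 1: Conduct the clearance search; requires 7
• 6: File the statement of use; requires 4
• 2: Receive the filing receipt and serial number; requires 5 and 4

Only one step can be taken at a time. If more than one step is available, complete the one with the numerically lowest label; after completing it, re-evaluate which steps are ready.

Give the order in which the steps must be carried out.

8 and 12 have no prerequisites; 8 has the earlier label, so 8 is first.
Ready: 4, 11 and 12. 4 has the earlier label → 4.
6 now also ready, so the ready set is {6, 11, 12}; 6 has the earlier label → 6.
11 and 12 are both available; 11 has the earlier label → 11.
7, 10 and 12 are all available; 7 has the earlier label → 7.
1, 10 and 12 are all available; 1 has the earlier label → 1.
Now 10 and 12 have their prerequisites met. 10 has the earlier label, so 10 next.
12 is the only step now ready → 12.
Next only 9 has its prerequisites met → 9.
3 needed 9, now all done → 3.
That leaves 5 as the only ready step → 5.
2 needed 4 and 5, now all done → 2.

8, 4, 6, 11, 7, 1, 10, 12, 9, 3, 5, 2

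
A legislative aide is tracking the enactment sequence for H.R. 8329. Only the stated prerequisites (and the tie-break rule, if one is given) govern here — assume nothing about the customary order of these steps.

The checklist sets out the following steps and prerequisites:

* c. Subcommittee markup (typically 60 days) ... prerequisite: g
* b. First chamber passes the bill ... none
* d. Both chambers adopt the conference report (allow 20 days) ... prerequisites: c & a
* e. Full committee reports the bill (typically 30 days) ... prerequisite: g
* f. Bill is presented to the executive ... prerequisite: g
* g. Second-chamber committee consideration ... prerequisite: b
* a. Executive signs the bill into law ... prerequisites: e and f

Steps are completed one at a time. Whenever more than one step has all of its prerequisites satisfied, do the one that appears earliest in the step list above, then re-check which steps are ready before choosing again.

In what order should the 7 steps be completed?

Only b has no prerequisites, so it is first.
Next only g has its prerequisites met → g.
Now c, e and f have their prerequisites met. c is listed earlier, so c next.
e and f are both available; e is listed earlier → e.
That leaves f as the only ready step → f.
a needed e and f, now all done → a.
Next only d has its prerequisites met → d.

b, g, c, e, f, a, d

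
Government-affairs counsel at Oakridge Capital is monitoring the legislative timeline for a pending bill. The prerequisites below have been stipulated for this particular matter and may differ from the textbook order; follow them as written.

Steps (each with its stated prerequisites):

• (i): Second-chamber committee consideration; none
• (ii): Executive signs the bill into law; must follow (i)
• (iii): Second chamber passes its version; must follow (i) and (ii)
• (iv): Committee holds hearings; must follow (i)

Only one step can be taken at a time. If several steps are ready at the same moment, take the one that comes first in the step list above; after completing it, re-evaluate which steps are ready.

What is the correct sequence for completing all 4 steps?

(i) has no prerequisites → (i) first.
(ii) and (iv) are both available; (ii) is listed earlier → (ii).
(iii) now also ready, so the ready set is {(iii), (iv)}; (iii) is listed earlier → (iii).
(iv) needed (i), now all done → (iv).

(i) (ii) (iii) (iv)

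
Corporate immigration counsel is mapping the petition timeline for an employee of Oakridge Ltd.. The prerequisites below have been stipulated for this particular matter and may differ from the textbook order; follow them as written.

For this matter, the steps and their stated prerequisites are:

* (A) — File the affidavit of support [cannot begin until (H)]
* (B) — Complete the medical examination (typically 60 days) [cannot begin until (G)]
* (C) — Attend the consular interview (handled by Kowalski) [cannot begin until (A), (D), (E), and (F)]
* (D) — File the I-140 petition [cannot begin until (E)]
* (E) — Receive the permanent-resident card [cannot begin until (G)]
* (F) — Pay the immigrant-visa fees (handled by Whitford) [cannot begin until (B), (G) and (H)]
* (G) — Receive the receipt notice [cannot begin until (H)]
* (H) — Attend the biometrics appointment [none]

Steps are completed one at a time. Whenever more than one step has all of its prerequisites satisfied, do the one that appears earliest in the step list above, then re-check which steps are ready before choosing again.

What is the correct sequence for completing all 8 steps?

(H), (A), (G), (B), (E), (D), (F), (C)

(H) is the only step with nothing outstanding, so it goes first.
(A) and (G) are both available; (A) is listed earlier → (A).
That leaves (G) as the only ready step → (G).
Now (B) and (E) have their prerequisites met. (B) is listed earlier, so (B) next.
Now (E) and (F) have their prerequisites met. (E) is listed earlier, so (E) next.
Ready: (D) and (F). (D) is listed earlier → (D).
(F) needed (B), (G) and (H), now all done → (F).
(C) needed (A), (D), (E) and (F), now all done → (C).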